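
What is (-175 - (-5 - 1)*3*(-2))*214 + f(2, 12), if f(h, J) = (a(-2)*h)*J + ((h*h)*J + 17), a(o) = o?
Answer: -45137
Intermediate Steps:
f(h, J) = 17 + J*h² - 2*J*h (f(h, J) = (-2*h)*J + ((h*h)*J + 17) = -2*J*h + (h²*J + 17) = -2*J*h + (J*h² + 17) = -2*J*h + (17 + J*h²) = 17 + J*h² - 2*J*h)
(-175 - (-5 - 1)*3*(-2))*214 + f(2, 12) = (-175 - (-5 - 1)*3*(-2))*214 + (17 + 12*2² - 2*12*2) = (-175 - (-6*3)*(-2))*214 + (17 + 12*4 - 48) = (-175 - (-18)*(-2))*214 + (17 + 48 - 48) = (-175 - 1*36)*214 + 17 = (-175 - 36)*214 + 17 = -211*214 + 17 = -45154 + 17 = -45137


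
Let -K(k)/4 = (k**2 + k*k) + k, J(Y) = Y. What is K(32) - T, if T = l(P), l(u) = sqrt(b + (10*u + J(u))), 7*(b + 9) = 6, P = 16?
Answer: -8320 - 5*sqrt(329)/7 ≈ -8333.0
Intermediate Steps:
b = -57/7 (b = -9 + (1/7)*6 = -9 + 6/7 = -57/7 ≈ -8.1429)
l(u) = sqrt(-57/7 + 11*u) (l(u) = sqrt(-57/7 + (10*u + u)) = sqrt(-57/7 + 11*u))
T = 5*sqrt(329)/7 (T = sqrt(-399 + 539*16)/7 = sqrt(-399 + 8624)/7 = sqrt(8225)/7 = (5*sqrt(329))/7 = 5*sqrt(329)/7 ≈ 12.956)
K(k) = -8*k**2 - 4*k (K(k) = -4*((k**2 + k*k) + k) = -4*((k**2 + k**2) + k) = -4*(2*k**2 + k) = -4*(k + 2*k**2) = -8*k**2 - 4*k)
K(32) - T = -4*32*(1 + 2*32) - 5*sqrt(329)/7 = -4*32*(1 + 64) - 5*sqrt(329)/7 = -4*32*65 - 5*sqrt(329)/7 = -8320 - 5*sqrt(329)/7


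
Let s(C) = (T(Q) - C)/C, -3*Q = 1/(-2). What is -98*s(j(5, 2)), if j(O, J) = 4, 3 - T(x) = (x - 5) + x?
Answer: -539/6 ≈ -89.833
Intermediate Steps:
Q = 1/6 (Q = -1/3/(-2) = -1/3*(-1/2) = 1/6 ≈ 0.16667)
T(x) = 8 - 2*x (T(x) = 3 - ((x - 5) + x) = 3 - ((-5 + x) + x) = 3 - (-5 + 2*x) = 3 + (5 - 2*x) = 8 - 2*x)
s(C) = (23/3 - C)/C (s(C) = ((8 - 2*1/6) - C)/C = ((8 - 1/3) - C)/C = (23/3 - C)/C)
-98*s(j(5, 2)) = -98*(23/3 - 1*4)/4 = -49*(23/3 - 4)/2 = -49*11/(2*3) = -98*11/12 = -539/6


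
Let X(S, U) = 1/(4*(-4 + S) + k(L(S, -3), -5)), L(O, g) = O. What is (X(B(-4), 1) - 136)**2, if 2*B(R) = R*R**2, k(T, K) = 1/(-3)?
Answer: 3468149881/187489 ≈ 18498.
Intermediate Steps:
k(T, K) = -1/3
B(R) = R**3/2 (B(R) = (R*R**2)/2 = R**3/2)
X(S, U) = 1/(-49/3 + 4*S) (X(S, U) = 1/(4*(-4 + S) - 1/3) = 1/((-16 + 4*S) - 1/3) = 1/(-49/3 + 4*S))
(X(B(-4), 1) - 136)**2 = (3/(-49 + 12*((1/2)*(-4)**3)) - 136)**2 = (3/(-49 + 12*((1/2)*(-64))) - 136)**2 = (3/(-49 + 12*(-32)) - 136)**2 = (3/(-49 - 384) - 136)**2 = (3/(-433) - 136)**2 = (3*(-1/433) - 136)**2 = (-3/433 - 136)**2 = (-58891/433)**2 = 3468149881/187489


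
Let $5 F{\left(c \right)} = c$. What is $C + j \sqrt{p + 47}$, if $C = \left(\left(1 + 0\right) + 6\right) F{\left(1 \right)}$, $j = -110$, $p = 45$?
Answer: $\frac{7}{5} - 220 \sqrt{23} \approx -1053.7$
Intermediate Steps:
$F{\left(c \right)} = \frac{c}{5}$
$C = \frac{7}{5}$ ($C = \left(\left(1 + 0\right) + 6\right) \frac{1}{5} \cdot 1 = \left(1 + 6\right) \frac{1}{5} = 7 \cdot \frac{1}{5} = \frac{7}{5} \approx 1.4$)
$C + j \sqrt{p + 47} = \frac{7}{5} - 110 \sqrt{45 + 47} = \frac{7}{5} - 110 \sqrt{92} = \frac{7}{5} - 110 \cdot 2 \sqrt{23} = \frac{7}{5} - 220 \sqrt{23}$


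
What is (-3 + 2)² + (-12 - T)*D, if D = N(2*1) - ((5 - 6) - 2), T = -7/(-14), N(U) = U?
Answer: -123/2 ≈ -61.500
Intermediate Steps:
T = ½ (T = -7*(-1/14) = ½ ≈ 0.50000)
D = 5 (D = 2*1 - ((5 - 6) - 2) = 2 - (-1 - 2) = 2 - 1*(-3) = 2 + 3 = 5)
(-3 + 2)² + (-12 - T)*D = (-3 + 2)² + (-12 - 1*½)*5 = (-1)² + (-12 - ½)*5 = 1 - 25/2*5 = 1 - 125/2 = -123/2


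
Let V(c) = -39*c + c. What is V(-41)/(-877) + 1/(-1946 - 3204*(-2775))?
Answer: -22265766623/12533426250 ≈ -1.7765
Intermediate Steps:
V(c) = -38*c
V(-41)/(-877) + 1/(-1946 - 3204*(-2775)) = -38*(-41)/(-877) + 1/(-1946 - 3204*(-2775)) = 1558*(-1/877) - 1/2775/(-5150) = -1558/877 - 1/5150*(-1/2775) = -1558/877 + 1/14291250 = -22265766623/12533426250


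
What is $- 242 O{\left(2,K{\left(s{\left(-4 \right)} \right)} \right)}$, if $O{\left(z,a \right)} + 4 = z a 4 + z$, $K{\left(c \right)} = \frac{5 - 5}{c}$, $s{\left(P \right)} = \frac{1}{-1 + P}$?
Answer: $484$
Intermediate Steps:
$K{\left(c \right)} = 0$ ($K{\left(c \right)} = \frac{5 - 5}{c} = \frac{0}{c} = 0$)
$O{\left(z,a \right)} = -4 + z + 4 a z$ ($O{\left(z,a \right)} = -4 + \left(z a 4 + z\right) = -4 + \left(a z 4 + z\right) = -4 + \left(4 a z + z\right) = -4 + \left(z + 4 a z\right) = -4 + z + 4 a z$)
$- 242 O{\left(2,K{\left(s{\left(-4 \right)} \right)} \right)} = - 242 \left(-4 + 2 + 4 \cdot 0 \cdot 2\right) = - 242 \left(-4 + 2 + 0\right) = \left(-242\right) \left(-2\right) = 484$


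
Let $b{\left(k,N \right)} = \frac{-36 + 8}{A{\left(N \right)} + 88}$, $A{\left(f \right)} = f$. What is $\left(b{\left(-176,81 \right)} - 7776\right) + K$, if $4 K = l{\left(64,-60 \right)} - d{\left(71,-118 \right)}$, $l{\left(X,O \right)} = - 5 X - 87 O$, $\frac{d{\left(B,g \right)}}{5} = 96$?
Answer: $- \frac{1127427}{169} \approx -6671.2$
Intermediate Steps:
$b{\left(k,N \right)} = - \frac{28}{88 + N}$ ($b{\left(k,N \right)} = \frac{-36 + 8}{N + 88} = - \frac{28}{88 + N}$)
$d{\left(B,g \right)} = 480$ ($d{\left(B,g \right)} = 5 \cdot 96 = 480$)
$l{\left(X,O \right)} = - 87 O - 5 X$
$K = 1105$ ($K = \frac{\left(\left(-87\right) \left(-60\right) - 320\right) - 480}{4} = \frac{\left(5220 - 320\right) - 480}{4} = \frac{4900 - 480}{4} = \frac{1}{4} \cdot 4420 = 1105$)
$\left(b{\left(-176,81 \right)} - 7776\right) + K = \left(- \frac{28}{88 + 81} - 7776\right) + 1105 = \left(- \frac{28}{169} - 7776\right) + 1105 = - \frac{1314172}{169} + 1105 = - \frac{1127427}{169}$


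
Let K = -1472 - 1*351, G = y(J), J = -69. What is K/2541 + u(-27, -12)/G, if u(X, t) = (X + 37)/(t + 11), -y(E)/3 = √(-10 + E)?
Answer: -1823/2541 - 10*I*√79/237 ≈ -0.71743 - 0.37503*I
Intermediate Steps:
y(E) = -3*√(-10 + E)
G = -3*I*√79 (G = -3*√(-10 - 69) = -3*I*√79 ≈ -26.665*I)
K = -1823 (K = -1472 - 351 = -1823)
u(X, t) = (37 + X)/(11 + t)
K/2541 + u(-27, -12)/G = -1823/2541 + ((37 - 27)/(11 - 12))/((-3*I*√79)) = -1823*1/2541 + (10/(-1))*(I*√79/237) = -1823/2541 + (-1*10)*(I*√79/237) = -1823/2541 - 10*I*√79/237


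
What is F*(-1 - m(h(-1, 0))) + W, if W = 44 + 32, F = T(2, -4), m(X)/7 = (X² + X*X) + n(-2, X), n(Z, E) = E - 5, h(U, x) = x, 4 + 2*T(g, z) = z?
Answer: -60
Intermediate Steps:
T(g, z) = -2 + z/2
n(Z, E) = -5 + E
m(X) = -35 + 7*X + 14*X² (m(X) = 7*((X² + X*X) + (-5 + X)) = 7*((X² + X²) + (-5 + X)) = 7*(2*X² + (-5 + X)) = 7*(-5 + X + 2*X²) = -35 + 7*X + 14*X²)
F = -4 (F = -2 + (½)*(-4) = -2 - 2 = -4)
W = 76
F*(-1 - m(h(-1, 0))) + W = -4*(-1 - (-35 + 7*0 + 14*0²)) + 76 = -4*(-1 - (-35 + 0 + 14*0)) + 76 = -4*(-1 - (-35 + 0 + 0)) + 76 = -4*(-1 - 1*(-35)) + 76 = -4*(-1 + 35) + 76 = -4*34 + 76 = -136 + 76 = -60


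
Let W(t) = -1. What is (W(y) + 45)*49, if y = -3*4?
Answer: 2156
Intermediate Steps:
y = -12
(W(y) + 45)*49 = (-1 + 45)*49 = 44*49 = 2156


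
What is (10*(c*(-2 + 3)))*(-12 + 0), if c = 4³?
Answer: -7680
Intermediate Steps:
c = 64
(10*(c*(-2 + 3)))*(-12 + 0) = (10*(64*(-2 + 3)))*(-12 + 0) = (10*(64*1))*(-12) = (10*64)*(-12) = 640*(-12) = -7680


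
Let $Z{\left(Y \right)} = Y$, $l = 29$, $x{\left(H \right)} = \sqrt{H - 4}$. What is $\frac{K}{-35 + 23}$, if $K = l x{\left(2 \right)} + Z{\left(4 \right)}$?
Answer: $- \frac{1}{3} - \frac{29 i \sqrt{2}}{12} \approx -0.33333 - 3.4177 i$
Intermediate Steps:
$x{\left(H \right)} = \sqrt{-4 + H}$
$K = 4 + 29 i \sqrt{2}$ ($K = 29 \sqrt{-4 + 2} + 4 = 29 \sqrt{-2} + 4 = 29 i \sqrt{2} + 4 = 4 + 29 i \sqrt{2} \approx 4.0 + 41.012 i$)
$\frac{K}{-35 + 23} = \frac{4 + 29 i \sqrt{2}}{-35 + 23} = \frac{4 + 29 i \sqrt{2}}{-12} = - \frac{4 + 29 i \sqrt{2}}{12} = - \frac{1}{3} - \frac{29 i \sqrt{2}}{12}$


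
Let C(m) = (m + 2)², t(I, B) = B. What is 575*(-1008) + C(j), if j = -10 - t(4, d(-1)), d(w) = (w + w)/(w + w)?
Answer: -579519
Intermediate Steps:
d(w) = 1 (d(w) = (2*w)/((2*w)) = (2*w)*(1/(2*w)) = 1)
j = -11 (j = -10 - 1*1 = -10 - 1 = -11)
C(m) = (2 + m)²
575*(-1008) + C(j) = 575*(-1008) + (2 - 11)² = -579600 + (-9)² = -579600 + 81 = -579519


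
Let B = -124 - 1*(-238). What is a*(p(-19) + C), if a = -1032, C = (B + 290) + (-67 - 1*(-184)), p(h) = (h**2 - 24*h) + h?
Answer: -1361208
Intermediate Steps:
B = 114 (B = -124 + 238 = 114)
p(h) = h**2 - 23*h
C = 521 (C = (114 + 290) + (-67 - 1*(-184)) = 404 + (-67 + 184) = 404 + 117 = 521)
a*(p(-19) + C) = -1032*(-19*(-23 - 19) + 521) = -1032*(-19*(-42) + 521) = -1032*(798 + 521) = -1032*1319 = -1361208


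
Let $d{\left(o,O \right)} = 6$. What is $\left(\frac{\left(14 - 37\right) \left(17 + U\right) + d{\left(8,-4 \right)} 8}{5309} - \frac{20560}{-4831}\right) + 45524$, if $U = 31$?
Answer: $\frac{1167693542700}{25647779} \approx 45528.0$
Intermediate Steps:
$\left(\frac{\left(14 - 37\right) \left(17 + U\right) + d{\left(8,-4 \right)} 8}{5309} - \frac{20560}{-4831}\right) + 45524 = \left(\frac{\left(14 - 37\right) \left(17 + 31\right) + 6 \cdot 8}{5309} - \frac{20560}{-4831}\right) + 45524 = \left(\left(\left(-23\right) 48 + 48\right) \frac{1}{5309} - - \frac{20560}{4831}\right) + 45524 = \left(\left(-1104 + 48\right) \frac{1}{5309} + \frac{20560}{4831}\right) + 45524 = \left(\left(-1056\right) \frac{1}{5309} + \frac{20560}{4831}\right) + 45524 = \left(- \frac{1056}{5309} + \frac{20560}{4831}\right) + 45524 = \frac{104051504}{25647779} + 45524 = \frac{1167693542700}{25647779}$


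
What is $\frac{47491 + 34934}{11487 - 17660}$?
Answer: $- \frac{82425}{6173} \approx -13.353$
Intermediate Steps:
$\frac{47491 + 34934}{11487 - 17660} = \frac{82425}{-6173} = 82425 \left(- \frac{1}{6173}\right) = - \frac{82425}{6173}$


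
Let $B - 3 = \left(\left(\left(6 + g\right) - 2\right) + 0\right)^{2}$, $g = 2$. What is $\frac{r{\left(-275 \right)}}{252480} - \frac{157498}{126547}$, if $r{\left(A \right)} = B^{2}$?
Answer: $- \frac{13190872351}{10650195520} \approx -1.2386$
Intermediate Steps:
$B = 39$ ($B = 3 + \left(\left(\left(6 + 2\right) - 2\right) + 0\right)^{2} = 3 + \left(\left(8 - 2\right) + 0\right)^{2} = 3 + \left(6 + 0\right)^{2} = 3 + 6^{2} = 3 + 36 = 39$)
$r{\left(A \right)} = 1521$ ($r{\left(A \right)} = 39^{2} = 1521$)
$\frac{r{\left(-275 \right)}}{252480} - \frac{157498}{126547} = \frac{1521}{252480} - \frac{157498}{126547} = 1521 \cdot \frac{1}{252480} - \frac{157498}{126547} = \frac{507}{84160} - \frac{157498}{126547} = - \frac{13190872351}{10650195520}$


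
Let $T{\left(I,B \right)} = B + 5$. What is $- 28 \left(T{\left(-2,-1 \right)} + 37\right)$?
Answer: $-1148$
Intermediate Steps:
$T{\left(I,B \right)} = 5 + B$
$- 28 \left(T{\left(-2,-1 \right)} + 37\right) = - 28 \left(\left(5 - 1\right) + 37\right) = - 28 \left(4 + 37\right) = \left(-28\right) 41 = -1148$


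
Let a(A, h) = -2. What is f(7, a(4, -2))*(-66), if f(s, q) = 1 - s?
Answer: 396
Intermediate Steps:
f(7, a(4, -2))*(-66) = (1 - 1*7)*(-66) = (1 - 7)*(-66) = -6*(-66) = 396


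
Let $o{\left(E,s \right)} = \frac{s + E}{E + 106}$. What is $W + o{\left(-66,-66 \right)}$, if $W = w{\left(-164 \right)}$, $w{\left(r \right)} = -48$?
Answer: $- \frac{513}{10} \approx -51.3$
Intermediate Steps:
$o{\left(E,s \right)} = \frac{E + s}{106 + E}$
$W = -48$
$W + o{\left(-66,-66 \right)} = -48 + \frac{-66 - 66}{106 - 66} = -48 + \frac{1}{40} \left(-132\right) = -48 - \frac{33}{10} = - \frac{513}{10}$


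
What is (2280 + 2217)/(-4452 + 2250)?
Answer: -1499/734 ≈ -2.0422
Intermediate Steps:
(2280 + 2217)/(-4452 + 2250) = 4497/(-2202) = 4497*(-1/2202) = -1499/734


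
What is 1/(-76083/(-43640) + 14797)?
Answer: 43640/645817163 ≈ 6.7573e-5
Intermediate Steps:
1/(-76083/(-43640) + 14797) = 1/(-76083*(-1/43640) + 14797) = 1/(76083/43640 + 14797) = 1/(645817163/43640) = 43640/645817163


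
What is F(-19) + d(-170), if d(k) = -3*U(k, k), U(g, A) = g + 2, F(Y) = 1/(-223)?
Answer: 112391/223 ≈ 504.00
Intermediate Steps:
F(Y) = -1/223
U(g, A) = 2 + g
d(k) = -6 - 3*k (d(k) = -3*(2 + k) = -6 - 3*k)
F(-19) + d(-170) = -1/223 + (-6 - 3*(-170)) = -1/223 + (-6 + 510) = -1/223 + 504 = 112391/223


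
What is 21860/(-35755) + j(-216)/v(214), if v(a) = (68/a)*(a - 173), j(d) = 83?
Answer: 57413463/9968494 ≈ 5.7595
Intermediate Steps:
v(a) = 68*(-173 + a)/a (v(a) = (68/a)*(-173 + a) = 68*(-173 + a)/a)
21860/(-35755) + j(-216)/v(214) = 21860/(-35755) + 83/(68 - 11764/214) = 21860*(-1/35755) + 83/(68 - 11764*1/214) = -4372/7151 + 83/(68 - 5882/107) = -4372/7151 + 83/(1394/107) = -4372/7151 + 83*(107/1394) = -4372/7151 + 8881/1394 = 57413463/9968494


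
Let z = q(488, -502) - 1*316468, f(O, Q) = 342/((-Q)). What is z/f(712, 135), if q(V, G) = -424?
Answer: 2376690/19 ≈ 1.2509e+5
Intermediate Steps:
f(O, Q) = -342/Q (f(O, Q) = 342*(-1/Q) = -342/Q)
z = -316892 (z = -424 - 1*316468 = -424 - 316468 = -316892)
z/f(712, 135) = -316892/((-342/135)) = -316892/((-342*1/135)) = -316892/(-38/15) = -316892*(-15/38) = 2376690/19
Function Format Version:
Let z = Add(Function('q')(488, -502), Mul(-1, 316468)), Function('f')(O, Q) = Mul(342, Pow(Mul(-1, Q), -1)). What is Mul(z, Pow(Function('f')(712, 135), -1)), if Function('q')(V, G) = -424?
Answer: Rational(2376690, 19) ≈ 1.2509e+5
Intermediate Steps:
Function('f')(O, Q) = Mul(-342, Pow(Q, -1)) (Function('f')(O, Q) = Mul(342, Mul(-1, Pow(Q, -1))) = Mul(-342, Pow(Q, -1)))
z = -316892 (z = Add(-424, Mul(-1, 316468)) = Add(-424, -316468) = -316892)
Mul(z, Pow(Function('f')(712, 135), -1)) = Mul(-316892, Pow(Mul(-342, Pow(135, -1)), -1)) = Mul(-316892, Pow(Mul(-342, Rational(1, 135)), -1)) = Mul(-316892, Pow(Rational(-38, 15), -1)) = Mul(-316892, Rational(-15, 38)) = Rational(2376690, 19)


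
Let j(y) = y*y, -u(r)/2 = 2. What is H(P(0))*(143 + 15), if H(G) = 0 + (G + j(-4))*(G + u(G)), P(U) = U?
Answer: -10112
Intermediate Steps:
u(r) = -4 (u(r) = -2*2 = -4)
j(y) = y²
H(G) = (-4 + G)*(16 + G) (H(G) = 0 + (G + (-4)²)*(G - 4) = 0 + (G + 16)*(-4 + G) = 0 + (16 + G)*(-4 + G) = 0 + (-4 + G)*(16 + G) = (-4 + G)*(16 + G))
H(P(0))*(143 + 15) = (-64 + 0² + 12*0)*(143 + 15) = (-64 + 0 + 0)*158 = -64*158 = -10112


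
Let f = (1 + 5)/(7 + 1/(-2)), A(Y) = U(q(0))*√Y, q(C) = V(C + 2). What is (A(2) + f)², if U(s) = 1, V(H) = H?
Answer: 482/169 + 24*√2/13 ≈ 5.4629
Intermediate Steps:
q(C) = 2 + C (q(C) = C + 2 = 2 + C)
A(Y) = √Y (A(Y) = 1*√Y = √Y)
f = 12/13 (f = 6/(7 - ½) = 6/(13/2) = 6*(2/13) = 12/13 ≈ 0.92308)
(A(2) + f)² = (√2 + 12/13)² = (12/13 + √2)²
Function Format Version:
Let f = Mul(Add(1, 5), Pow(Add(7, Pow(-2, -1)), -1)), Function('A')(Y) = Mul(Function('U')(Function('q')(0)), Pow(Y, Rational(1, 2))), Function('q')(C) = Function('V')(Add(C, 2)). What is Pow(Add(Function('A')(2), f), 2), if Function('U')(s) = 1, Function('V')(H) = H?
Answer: Add(Rational(482, 169), Mul(Rational(24, 13), Pow(2, Rational(1, 2)))) ≈ 5.4629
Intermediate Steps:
Function('q')(C) = Add(2, C) (Function('q')(C) = Add(C, 2) = Add(2, C))
Function('A')(Y) = Pow(Y, Rational(1, 2)) (Function('A')(Y) = Mul(1, Pow(Y, Rational(1, 2))) = Pow(Y, Rational(1, 2)))
f = Rational(12, 13) (f = Mul(6, Pow(Add(7, Rational(-1, 2)), -1)) = Mul(6, Pow(Rational(13, 2), -1)) = Mul(6, Rational(2, 13)) = Rational(12, 13) ≈ 0.92308)
Pow(Add(Function('A')(2), f), 2) = Pow(Add(Pow(2, Rational(1, 2)), Rational(12, 13)), 2) = Pow(Add(Rational(12, 13), Pow(2, Rational(1, 2))), 2)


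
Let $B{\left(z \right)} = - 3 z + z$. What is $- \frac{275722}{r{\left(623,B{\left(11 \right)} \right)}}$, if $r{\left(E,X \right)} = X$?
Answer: $\frac{137861}{11} \approx 12533.0$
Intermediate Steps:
$B{\left(z \right)} = - 2 z$
$- \frac{275722}{r{\left(623,B{\left(11 \right)} \right)}} = - \frac{275722}{\left(-2\right) 11} = - \frac{275722}{-22} = \left(-275722\right) \left(- \frac{1}{22}\right) = \frac{137861}{11}$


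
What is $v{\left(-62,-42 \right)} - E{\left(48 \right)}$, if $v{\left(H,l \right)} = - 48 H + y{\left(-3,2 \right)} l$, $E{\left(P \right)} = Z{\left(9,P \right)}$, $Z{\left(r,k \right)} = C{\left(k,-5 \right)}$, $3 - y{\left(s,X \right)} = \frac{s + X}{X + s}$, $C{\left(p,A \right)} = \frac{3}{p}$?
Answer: $\frac{46271}{16} \approx 2891.9$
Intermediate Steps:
$y{\left(s,X \right)} = 2$ ($y{\left(s,X \right)} = 3 - \frac{s + X}{X + s} = 3 - \frac{X + s}{X + s} = 3 - 1 = 2$)
$Z{\left(r,k \right)} = \frac{3}{k}$
$E{\left(P \right)} = \frac{3}{P}$
$v{\left(H,l \right)} = - 48 H + 2 l$
$v{\left(-62,-42 \right)} - E{\left(48 \right)} = \left(\left(-48\right) \left(-62\right) + 2 \left(-42\right)\right) - \frac{3}{48} = \left(2976 - 84\right) - 3 \cdot \frac{1}{48} = 2892 - \frac{1}{16} = \frac{46271}{16}$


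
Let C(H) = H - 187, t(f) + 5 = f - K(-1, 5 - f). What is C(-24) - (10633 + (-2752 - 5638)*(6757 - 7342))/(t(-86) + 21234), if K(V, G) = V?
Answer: -9380167/21144 ≈ -443.63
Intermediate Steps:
t(f) = -4 + f (t(f) = -5 + (f - 1*(-1)) = -5 + (f + 1) = -5 + (1 + f) = -4 + f)
C(H) = -187 + H
C(-24) - (10633 + (-2752 - 5638)*(6757 - 7342))/(t(-86) + 21234) = (-187 - 24) - (10633 + (-2752 - 5638)*(6757 - 7342))/((-4 - 86) + 21234) = -211 - (10633 - 8390*(-585))/(-90 + 21234) = -211 - (10633 + 4908150)/21144 = -211 - 4918783/21144 = -9380167/21144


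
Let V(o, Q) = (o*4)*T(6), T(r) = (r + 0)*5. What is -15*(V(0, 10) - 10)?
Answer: 150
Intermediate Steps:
T(r) = 5*r (T(r) = r*5 = 5*r)
V(o, Q) = 120*o (V(o, Q) = (o*4)*(5*6) = (4*o)*30 = 120*o)
-15*(V(0, 10) - 10) = -15*(120*0 - 10) = -15*(0 - 10) = -15*(-10) = 150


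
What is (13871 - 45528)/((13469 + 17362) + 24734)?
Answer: -31657/55565 ≈ -0.56973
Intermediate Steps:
(13871 - 45528)/((13469 + 17362) + 24734) = -31657/(30831 + 24734) = -31657/55565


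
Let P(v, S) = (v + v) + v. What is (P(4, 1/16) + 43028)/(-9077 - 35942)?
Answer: -43040/45019 ≈ -0.95604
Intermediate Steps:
P(v, S) = 3*v (P(v, S) = 2*v + v = 3*v)
(P(4, 1/16) + 43028)/(-9077 - 35942) = (3*4 + 43028)/(-9077 - 35942) = (12 + 43028)/(-45019) = 43040*(-1/45019) = -43040/45019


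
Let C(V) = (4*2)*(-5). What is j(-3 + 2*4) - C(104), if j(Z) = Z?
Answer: 45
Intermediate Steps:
C(V) = -40 (C(V) = 8*(-5) = -40)
j(-3 + 2*4) - C(104) = (-3 + 2*4) - 1*(-40) = (-3 + 8) + 40 = 5 + 40 = 45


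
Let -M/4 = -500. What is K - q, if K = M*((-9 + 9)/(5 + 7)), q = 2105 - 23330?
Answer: 21225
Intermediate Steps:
M = 2000 (M = -4*(-500) = 2000)
q = -21225
K = 0 (K = 2000*((-9 + 9)/(5 + 7)) = 2000*(0/12) = 2000*(0*(1/12)) = 2000*0 = 0)
K - q = 0 - 1*(-21225) = 0 + 21225 = 21225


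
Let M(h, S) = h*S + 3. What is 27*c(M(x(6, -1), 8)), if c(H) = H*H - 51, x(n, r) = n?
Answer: 68850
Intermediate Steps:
M(h, S) = 3 + S*h (M(h, S) = S*h + 3 = 3 + S*h)
c(H) = -51 + H² (c(H) = H² - 51 = -51 + H²)
27*c(M(x(6, -1), 8)) = 27*(-51 + (3 + 8*6)²) = 27*(-51 + (3 + 48)²) = 27*(-51 + 51²) = 27*(-51 + 2601) = 27*2550 = 68850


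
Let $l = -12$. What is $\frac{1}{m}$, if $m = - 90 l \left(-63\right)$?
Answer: $- \frac{1}{68040} \approx -1.4697 \cdot 10^{-5}$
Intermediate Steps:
$m = -68040$ ($m = \left(-90\right) \left(-12\right) \left(-63\right) = 1080 \left(-63\right) = -68040$)
$\frac{1}{m} = \frac{1}{-68040} = - \frac{1}{68040}$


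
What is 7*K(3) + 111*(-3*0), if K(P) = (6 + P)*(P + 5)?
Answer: 504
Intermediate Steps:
K(P) = (5 + P)*(6 + P) (K(P) = (6 + P)*(5 + P) = (5 + P)*(6 + P))
7*K(3) + 111*(-3*0) = 7*(30 + 3**2 + 11*3) + 111*(-3*0) = 7*(30 + 9 + 33) + 111*0 = 7*72 + 0 = 504 + 0 = 504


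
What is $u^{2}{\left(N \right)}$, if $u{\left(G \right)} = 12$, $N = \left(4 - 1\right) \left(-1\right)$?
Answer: $144$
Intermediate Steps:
$N = -3$ ($N = 3 \left(-1\right) = -3$)
$u^{2}{\left(N \right)} = 12^{2} = 144$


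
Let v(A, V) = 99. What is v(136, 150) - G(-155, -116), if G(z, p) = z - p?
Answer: 138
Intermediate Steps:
v(136, 150) - G(-155, -116) = 99 - (-155 - 1*(-116)) = 99 - (-155 + 116) = 99 - 1*(-39) = 99 + 39 = 138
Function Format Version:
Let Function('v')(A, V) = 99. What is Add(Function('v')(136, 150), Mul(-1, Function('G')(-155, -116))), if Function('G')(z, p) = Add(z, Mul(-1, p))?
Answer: 138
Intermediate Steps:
Add(Function('v')(136, 150), Mul(-1, Function('G')(-155, -116))) = Add(99, Mul(-1, Add(-155, Mul(-1, -116)))) = Add(99, Mul(-1, Add(-155, 116))) = Add(99, Mul(-1, -39)) = Add(99, 39) = 138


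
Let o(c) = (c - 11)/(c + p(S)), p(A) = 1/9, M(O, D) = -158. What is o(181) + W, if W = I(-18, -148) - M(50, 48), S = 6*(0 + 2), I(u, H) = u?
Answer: 22973/163 ≈ 140.94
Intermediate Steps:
S = 12 (S = 6*2 = 12)
p(A) = ⅑
W = 140 (W = -18 - 1*(-158) = -18 + 158 = 140)
o(c) = (-11 + c)/(⅑ + c) (o(c) = (c - 11)/(c + ⅑) = (-11 + c)/(⅑ + c))
o(181) + W = 9*(-11 + 181)/(1 + 9*181) + 140 = 9*170/(1 + 1629) + 140 = 9*170/1630 + 140 = 9*(1/1630)*170 + 140 = 153/163 + 140 = 22973/163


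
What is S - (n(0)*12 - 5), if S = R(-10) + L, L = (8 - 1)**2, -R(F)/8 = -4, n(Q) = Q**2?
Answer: 86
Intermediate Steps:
R(F) = 32 (R(F) = -8*(-4) = 32)
L = 49 (L = 7**2 = 49)
S = 81 (S = 32 + 49 = 81)
S - (n(0)*12 - 5) = 81 - (0**2*12 - 5) = 81 - (0*12 - 5) = 81 - (0 - 5) = 81 - 1*(-5) = 81 + 5 = 86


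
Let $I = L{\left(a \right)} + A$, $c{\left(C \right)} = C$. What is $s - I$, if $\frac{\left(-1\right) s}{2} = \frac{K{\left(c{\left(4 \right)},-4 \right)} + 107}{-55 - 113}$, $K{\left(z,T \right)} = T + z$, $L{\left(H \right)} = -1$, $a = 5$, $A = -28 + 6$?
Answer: $\frac{2039}{84} \approx 24.274$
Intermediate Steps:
$A = -22$
$I = -23$ ($I = -1 - 22 = -23$)
$s = \frac{107}{84}$ ($s = - 2 \frac{\left(-4 + 4\right) + 107}{-55 - 113} = - 2 \frac{0 + 107}{-168} = - 2 \cdot 107 \left(- \frac{1}{168}\right) = \left(-2\right) \left(- \frac{107}{168}\right) = \frac{107}{84} \approx 1.2738$)
$s - I = \frac{107}{84} - -23 = \frac{107}{84} + 23 = \frac{2039}{84}$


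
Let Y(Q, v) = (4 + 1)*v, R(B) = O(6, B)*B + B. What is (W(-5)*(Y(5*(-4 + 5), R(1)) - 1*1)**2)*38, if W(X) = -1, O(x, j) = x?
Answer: -43928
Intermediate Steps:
R(B) = 7*B (R(B) = 6*B + B = 7*B)
Y(Q, v) = 5*v
(W(-5)*(Y(5*(-4 + 5), R(1)) - 1*1)**2)*38 = -(5*(7*1) - 1*1)**2*38 = -(5*7 - 1)**2*38 = -(35 - 1)**2*38 = -1*34**2*38 = -1*1156*38 = -1156*38 = -43928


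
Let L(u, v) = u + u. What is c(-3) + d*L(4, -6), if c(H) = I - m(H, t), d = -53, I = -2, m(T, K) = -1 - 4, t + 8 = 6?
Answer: -421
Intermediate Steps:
t = -2 (t = -8 + 6 = -2)
m(T, K) = -5
c(H) = 3 (c(H) = -2 - 1*(-5) = -2 + 5 = 3)
L(u, v) = 2*u
c(-3) + d*L(4, -6) = 3 - 106*4 = 3 - 53*8 = 3 - 424 = -421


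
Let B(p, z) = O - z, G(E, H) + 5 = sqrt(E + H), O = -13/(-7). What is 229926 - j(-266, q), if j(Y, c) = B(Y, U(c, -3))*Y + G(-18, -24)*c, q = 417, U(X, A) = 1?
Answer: 232239 - 417*I*sqrt(42) ≈ 2.3224e+5 - 2702.5*I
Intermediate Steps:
O = 13/7 (O = -13*(-1/7) = 13/7 ≈ 1.8571)
G(E, H) = -5 + sqrt(E + H)
B(p, z) = 13/7 - z
j(Y, c) = 6*Y/7 + c*(-5 + I*sqrt(42)) (j(Y, c) = (13/7 - 1*1)*Y + (-5 + sqrt(-18 - 24))*c = (13/7 - 1)*Y + (-5 + sqrt(-42))*c = 6*Y/7 + (-5 + I*sqrt(42))*c = 6*Y/7 + c*(-5 + I*sqrt(42)))
229926 - j(-266, q) = 229926 - ((6/7)*(-266) - 1*417*(5 - I*sqrt(42))) = 229926 - (-228 + (-2085 + 417*I*sqrt(42))) = 229926 - (-2313 + 417*I*sqrt(42)) = 229926 + (2313 - 417*I*sqrt(42)) = 232239 - 417*I*sqrt(42)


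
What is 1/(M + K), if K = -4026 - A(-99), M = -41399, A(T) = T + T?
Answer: -1/45227 ≈ -2.2111e-5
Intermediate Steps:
A(T) = 2*T
K = -3828 (K = -4026 - 2*(-99) = -4026 - 1*(-198) = -4026 + 198 = -3828)
1/(M + K) = 1/(-41399 - 3828) = 1/(-45227) = -1/45227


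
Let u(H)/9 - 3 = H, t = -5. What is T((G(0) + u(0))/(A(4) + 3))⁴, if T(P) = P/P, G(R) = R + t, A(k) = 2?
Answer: 1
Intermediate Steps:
u(H) = 27 + 9*H
G(R) = -5 + R (G(R) = R - 5 = -5 + R)
T(P) = 1
T((G(0) + u(0))/(A(4) + 3))⁴ = 1⁴ = 1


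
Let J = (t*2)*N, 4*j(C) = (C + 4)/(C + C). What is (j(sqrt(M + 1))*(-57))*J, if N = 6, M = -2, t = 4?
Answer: -342 + 1368*I ≈ -342.0 + 1368.0*I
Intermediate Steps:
j(C) = (4 + C)/(8*C) (j(C) = ((C + 4)/(C + C))/4 = ((4 + C)/((2*C)))/4 = ((4 + C)*(1/(2*C)))/4 = ((4 + C)/(2*C))/4 = (4 + C)/(8*C))
J = 48 (J = (4*2)*6 = 8*6 = 48)
(j(sqrt(M + 1))*(-57))*J = (((4 + sqrt(-2 + 1))/(8*(sqrt(-2 + 1))))*(-57))*48 = (((4 + sqrt(-1))/(8*(sqrt(-1))))*(-57))*48 = (((4 + I)/(8*I))*(-57))*48 = (((-I)*(4 + I)/8)*(-57))*48 = (-I*(4 + I)/8*(-57))*48 = (57*I*(4 + I)/8)*48 = 342*I*(4 + I)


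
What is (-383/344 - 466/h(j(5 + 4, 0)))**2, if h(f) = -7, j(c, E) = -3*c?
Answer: 24845010129/5798464 ≈ 4284.8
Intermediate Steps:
(-383/344 - 466/h(j(5 + 4, 0)))**2 = (-383/344 - 466/(-7))**2 = (-383*1/344 - 466*(-1/7))**2 = (-383/344 + 466/7)**2 = (157623/2408)**2 = 24845010129/5798464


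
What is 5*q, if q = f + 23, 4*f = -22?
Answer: 175/2 ≈ 87.500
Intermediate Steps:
f = -11/2 (f = (¼)*(-22) = -11/2 ≈ -5.5000)
q = 35/2 (q = -11/2 + 23 = 35/2 ≈ 17.500)
5*q = 5*(35/2) = 175/2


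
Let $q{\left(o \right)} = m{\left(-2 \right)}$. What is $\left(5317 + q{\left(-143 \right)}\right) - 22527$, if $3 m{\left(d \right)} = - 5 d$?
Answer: $- \frac{51620}{3} \approx -17207.0$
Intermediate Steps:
$m{\left(d \right)} = - \frac{5 d}{3}$ ($m{\left(d \right)} = \frac{\left(-5\right) d}{3} = - \frac{5 d}{3}$)
$q{\left(o \right)} = \frac{10}{3}$ ($q{\left(o \right)} = \left(- \frac{5}{3}\right) \left(-2\right) = \frac{10}{3}$)
$\left(5317 + q{\left(-143 \right)}\right) - 22527 = \left(5317 + \frac{10}{3}\right) - 22527 = \frac{15961}{3} - 22527 = - \frac{51620}{3}$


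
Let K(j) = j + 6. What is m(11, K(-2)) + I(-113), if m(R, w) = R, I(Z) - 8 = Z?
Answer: -94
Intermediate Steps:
I(Z) = 8 + Z
K(j) = 6 + j
m(11, K(-2)) + I(-113) = 11 + (8 - 113) = 11 - 105 = -94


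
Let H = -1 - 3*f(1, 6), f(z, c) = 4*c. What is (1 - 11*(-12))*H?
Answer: -9709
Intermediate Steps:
H = -73 (H = -1 - 12*6 = -1 - 3*24 = -1 - 72 = -73)
(1 - 11*(-12))*H = (1 - 11*(-12))*(-73) = (1 + 132)*(-73) = 133*(-73) = -9709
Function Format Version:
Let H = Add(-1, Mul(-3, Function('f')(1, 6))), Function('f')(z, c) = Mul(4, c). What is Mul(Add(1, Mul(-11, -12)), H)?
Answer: -9709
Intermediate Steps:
H = -73 (H = Add(-1, Mul(-3, Mul(4, 6))) = Add(-1, Mul(-3, 24)) = Add(-1, -72) = -73)
Mul(Add(1, Mul(-11, -12)), H) = Mul(Add(1, Mul(-11, -12)), -73) = Mul(Add(1, 132), -73) = Mul(133, -73) = -9709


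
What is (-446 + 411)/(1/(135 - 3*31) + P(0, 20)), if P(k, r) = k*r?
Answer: -1470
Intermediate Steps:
(-446 + 411)/(1/(135 - 3*31) + P(0, 20)) = (-446 + 411)/(1/(135 - 3*31) + 0*20) = -35/(1/(135 - 93) + 0) = -35/(1/42 + 0) = -35/1/42 = -35*42 = -1470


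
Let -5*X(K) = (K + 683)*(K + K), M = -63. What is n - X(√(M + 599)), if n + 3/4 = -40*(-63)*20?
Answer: 1012273/20 + 2732*√134/5 ≈ 56939.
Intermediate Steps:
X(K) = -2*K*(683 + K)/5 (X(K) = -(K + 683)*(K + K)/5 = -(683 + K)*2*K/5 = -2*K*(683 + K)/5)
n = 201597/4 (n = -¾ - 40*(-63)*20 = -¾ + 2520*20 = -¾ + 50400 = 201597/4 ≈ 50399.)
n - X(√(M + 599)) = 201597/4 - (-2)*√(-63 + 599)*(683 + √(-63 + 599))/5 = 201597/4 - (-2)*√536*(683 + √536)/5 = 201597/4 - (-2)*2*√134*(683 + 2*√134)/5 = 201597/4 - (-4)*√134*(683 + 2*√134)/5 = 201597/4 + 4*√134*(683 + 2*√134)/5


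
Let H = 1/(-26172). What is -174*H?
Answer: 29/4362 ≈ 0.0066483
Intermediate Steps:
H = -1/26172 ≈ -3.8209e-5
-174*H = -174*(-1/26172) = 29/4362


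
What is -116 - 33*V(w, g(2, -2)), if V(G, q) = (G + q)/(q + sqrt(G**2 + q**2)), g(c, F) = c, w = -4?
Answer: -497/4 + 33*sqrt(5)/4 ≈ -105.80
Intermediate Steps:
V(G, q) = (G + q)/(q + sqrt(G**2 + q**2))
-116 - 33*V(w, g(2, -2)) = -116 - 33*(-4 + 2)/(2 + sqrt((-4)**2 + 2**2)) = -116 - 33*(-2)/(2 + sqrt(16 + 4)) = -116 - 33*(-2)/(2 + sqrt(20)) = -116 - 33*(-2)/(2 + 2*sqrt(5)) = -116 - (-66)/(2 + 2*sqrt(5)) = -116 + 66/(2 + 2*sqrt(5))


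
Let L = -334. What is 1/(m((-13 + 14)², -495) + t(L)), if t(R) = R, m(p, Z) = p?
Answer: -1/333 ≈ -0.0030030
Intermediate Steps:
1/(m((-13 + 14)², -495) + t(L)) = 1/((-13 + 14)² - 334) = 1/(1² - 334) = 1/(1 - 334) = 1/(-333) = -1/333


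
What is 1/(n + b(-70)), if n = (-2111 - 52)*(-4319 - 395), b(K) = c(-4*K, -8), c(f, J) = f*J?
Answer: 1/10194142 ≈ 9.8096e-8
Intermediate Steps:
c(f, J) = J*f
b(K) = 32*K (b(K) = -(-32)*K = 32*K)
n = 10196382 (n = -2163*(-4714) = 10196382)
1/(n + b(-70)) = 1/(10196382 + 32*(-70)) = 1/(10196382 - 2240) = 1/10194142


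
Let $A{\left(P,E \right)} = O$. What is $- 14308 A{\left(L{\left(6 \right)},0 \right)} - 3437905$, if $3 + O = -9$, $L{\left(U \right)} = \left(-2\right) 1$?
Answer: $-3266209$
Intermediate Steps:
$L{\left(U \right)} = -2$
$O = -12$ ($O = -3 - 9 = -12$)
$A{\left(P,E \right)} = -12$
$- 14308 A{\left(L{\left(6 \right)},0 \right)} - 3437905 = \left(-14308\right) \left(-12\right) - 3437905 = 171696 - 3437905 = -3266209$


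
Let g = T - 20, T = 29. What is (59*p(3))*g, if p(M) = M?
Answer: 1593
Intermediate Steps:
g = 9 (g = 29 - 20 = 9)
(59*p(3))*g = (59*3)*9 = 177*9 = 1593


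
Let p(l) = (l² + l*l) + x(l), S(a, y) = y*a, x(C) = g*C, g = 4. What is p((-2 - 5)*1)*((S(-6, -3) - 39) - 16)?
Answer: -2590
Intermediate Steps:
x(C) = 4*C
S(a, y) = a*y
p(l) = 2*l² + 4*l (p(l) = (l² + l*l) + 4*l = (l² + l²) + 4*l = 2*l² + 4*l)
p((-2 - 5)*1)*((S(-6, -3) - 39) - 16) = (2*((-2 - 5)*1)*(2 + (-2 - 5)*1))*((-6*(-3) - 39) - 16) = (2*(-7*1)*(2 - 7*1))*((18 - 39) - 16) = (2*(-7)*(2 - 7))*(-21 - 16) = (2*(-7)*(-5))*(-37) = 70*(-37) = -2590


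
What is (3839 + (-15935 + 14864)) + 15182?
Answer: 17950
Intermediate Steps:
(3839 + (-15935 + 14864)) + 15182 = (3839 - 1071) + 15182 = 2768 + 15182 = 17950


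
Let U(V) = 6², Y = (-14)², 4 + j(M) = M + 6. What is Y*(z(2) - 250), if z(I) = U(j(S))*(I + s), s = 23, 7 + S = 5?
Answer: 127400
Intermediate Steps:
S = -2 (S = -7 + 5 = -2)
j(M) = 2 + M (j(M) = -4 + (M + 6) = -4 + (6 + M) = 2 + M)
Y = 196
U(V) = 36
z(I) = 828 + 36*I (z(I) = 36*(I + 23) = 36*(23 + I) = 828 + 36*I)
Y*(z(2) - 250) = 196*((828 + 36*2) - 250) = 196*((828 + 72) - 250) = 196*(900 - 250) = 196*650 = 127400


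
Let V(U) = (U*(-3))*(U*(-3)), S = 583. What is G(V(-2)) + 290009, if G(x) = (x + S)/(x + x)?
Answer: 20881267/72 ≈ 2.9002e+5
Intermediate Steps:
V(U) = 9*U**2 (V(U) = (-3*U)*(-3*U) = 9*U**2)
G(x) = (583 + x)/(2*x) (G(x) = (x + 583)/(x + x) = (583 + x)/((2*x)) = (583 + x)*(1/(2*x)) = (583 + x)/(2*x))
G(V(-2)) + 290009 = (583 + 9*(-2)**2)/(2*((9*(-2)**2))) + 290009 = (583 + 9*4)/(2*((9*4))) + 290009 = (1/2)*(583 + 36)/36 + 290009 = (1/2)*(1/36)*619 + 290009 = 619/72 + 290009 = 20881267/72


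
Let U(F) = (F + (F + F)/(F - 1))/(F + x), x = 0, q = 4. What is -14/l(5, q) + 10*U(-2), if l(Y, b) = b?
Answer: -1/6 ≈ -0.16667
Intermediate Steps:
U(F) = (F + 2*F/(-1 + F))/F (U(F) = (F + (F + F)/(F - 1))/(F + 0) = (F + (2*F)/(-1 + F))/F = (F + 2*F/(-1 + F))/F)
-14/l(5, q) + 10*U(-2) = -14/4 + 10*((1 - 2)/(-1 - 2)) = -14*1/4 + 10*(-1/(-3)) = -7/2 + 10*(-1/3*(-1)) = -7/2 + 10*(1/3) = -7/2 + 10/3 = -1/6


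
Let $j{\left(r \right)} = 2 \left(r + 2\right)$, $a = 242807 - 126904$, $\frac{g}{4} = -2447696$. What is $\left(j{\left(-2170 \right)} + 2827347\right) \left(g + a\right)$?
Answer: $-27312295486691$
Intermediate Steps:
$g = -9790784$ ($g = 4 \left(-2447696\right) = -9790784$)
$a = 115903$ ($a = 242807 - 126904 = 115903$)
$j{\left(r \right)} = 4 + 2 r$ ($j{\left(r \right)} = 2 \left(2 + r\right) = 4 + 2 r$)
$\left(j{\left(-2170 \right)} + 2827347\right) \left(g + a\right) = \left(\left(4 + 2 \left(-2170\right)\right) + 2827347\right) \left(-9790784 + 115903\right) = \left(\left(4 - 4340\right) + 2827347\right) \left(-9674881\right) = \left(-4336 + 2827347\right) \left(-9674881\right) = 2823011 \left(-9674881\right) = -27312295486691$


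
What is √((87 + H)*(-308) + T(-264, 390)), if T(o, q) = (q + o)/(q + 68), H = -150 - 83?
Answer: √2358181315/229 ≈ 212.06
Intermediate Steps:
H = -233
T(o, q) = (o + q)/(68 + q)
√((87 + H)*(-308) + T(-264, 390)) = √((87 - 233)*(-308) + (-264 + 390)/(68 + 390)) = √(-146*(-308) + 126/458) = √(44968 + (1/458)*126) = √(44968 + 63/229) = √(10297735/229) = √2358181315/229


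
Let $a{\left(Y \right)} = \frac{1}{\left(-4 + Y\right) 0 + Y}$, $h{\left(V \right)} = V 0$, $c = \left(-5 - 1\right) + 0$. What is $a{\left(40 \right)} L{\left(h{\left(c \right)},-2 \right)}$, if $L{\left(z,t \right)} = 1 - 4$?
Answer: $- \frac{3}{40} \approx -0.075$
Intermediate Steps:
$c = -6$ ($c = -6 + 0 = -6$)
$h{\left(V \right)} = 0$
$L{\left(z,t \right)} = -3$ ($L{\left(z,t \right)} = 1 - 4 = -3$)
$a{\left(Y \right)} = \frac{1}{Y}$ ($a{\left(Y \right)} = \frac{1}{0 + Y} = \frac{1}{Y}$)
$a{\left(40 \right)} L{\left(h{\left(c \right)},-2 \right)} = \frac{1}{40} \left(-3\right) = - \frac{3}{40}$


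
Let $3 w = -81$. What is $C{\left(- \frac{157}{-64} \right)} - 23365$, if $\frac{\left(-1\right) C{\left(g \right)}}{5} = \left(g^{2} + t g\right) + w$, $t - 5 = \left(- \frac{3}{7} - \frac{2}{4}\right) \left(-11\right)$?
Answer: $- \frac{672263835}{28672} \approx -23447.0$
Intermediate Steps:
$t = \frac{213}{14}$ ($t = 5 + \left(- \frac{3}{7} - \frac{2}{4}\right) \left(-11\right) = 5 + \left(\left(-3\right) \frac{1}{7} - \frac{1}{2}\right) \left(-11\right) = 5 + \left(- \frac{3}{7} - \frac{1}{2}\right) \left(-11\right) = 5 - - \frac{143}{14} = 5 + \frac{143}{14} = \frac{213}{14} \approx 15.214$)
$w = -27$ ($w = \frac{1}{3} \left(-81\right) = -27$)
$C{\left(g \right)} = 135 - 5 g^{2} - \frac{1065 g}{14}$ ($C{\left(g \right)} = - 5 \left(\left(g^{2} + \frac{213 g}{14}\right) - 27\right) = - 5 \left(-27 + g^{2} + \frac{213 g}{14}\right) = 135 - 5 g^{2} - \frac{1065 g}{14}$)
$C{\left(- \frac{157}{-64} \right)} - 23365 = \left(135 - 5 \left(- \frac{157}{-64}\right)^{2} - \frac{1065 \left(- \frac{157}{-64}\right)}{14}\right) - 23365 = \left(135 - 5 \left(\left(-157\right) \left(- \frac{1}{64}\right)\right)^{2} - \frac{1065 \left(\left(-157\right) \left(- \frac{1}{64}\right)\right)}{14}\right) - 23365 = \left(135 - 5 \left(\frac{157}{64}\right)^{2} - \frac{167205}{896}\right) - 23365 = \left(135 - \frac{123245}{4096} - \frac{167205}{896}\right) - 23365 = - \frac{2342555}{28672} - 23365 = - \frac{672263835}{28672}$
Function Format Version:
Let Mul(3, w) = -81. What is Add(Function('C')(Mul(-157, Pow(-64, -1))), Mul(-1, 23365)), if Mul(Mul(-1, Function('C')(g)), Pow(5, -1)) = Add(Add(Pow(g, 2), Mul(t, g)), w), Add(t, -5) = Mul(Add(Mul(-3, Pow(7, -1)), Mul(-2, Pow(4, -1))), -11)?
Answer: Rational(-672263835, 28672) ≈ -23447.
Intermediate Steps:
t = Rational(213, 14) (t = Add(5, Mul(Add(Mul(-3, Pow(7, -1)), Mul(-2, Pow(4, -1))), -11)) = Add(5, Mul(Add(Mul(-3, Rational(1, 7)), Mul(-2, Rational(1, 4))), -11)) = Add(5, Mul(Add(Rational(-3, 7), Rational(-1, 2)), -11)) = Add(5, Mul(Rational(-13, 14), -11)) = Add(5, Rational(143, 14)) = Rational(213, 14) ≈ 15.214)
w = -27 (w = Mul(Rational(1, 3), -81) = -27)
Function('C')(g) = Add(135, Mul(-5, Pow(g, 2)), Mul(Rational(-1065, 14), g)) (Function('C')(g) = Mul(-5, Add(Add(Pow(g, 2), Mul(Rational(213, 14), g)), -27)) = Mul(-5, Add(-27, Pow(g, 2), Mul(Rational(213, 14), g))) = Add(135, Mul(-5, Pow(g, 2)), Mul(Rational(-1065, 14), g)))
Add(Function('C')(Mul(-157, Pow(-64, -1))), Mul(-1, 23365)) = Add(Add(135, Mul(-5, Pow(Mul(-157, Pow(-64, -1)), 2)), Mul(Rational(-1065, 14), Mul(-157, Pow(-64, -1)))), Mul(-1, 23365)) = Add(Add(135, Mul(-5, Pow(Mul(-157, Rational(-1, 64)), 2)), Mul(Rational(-1065, 14), Mul(-157, Rational(-1, 64)))), -23365) = Add(Add(135, Mul(-5, Pow(Rational(157, 64), 2)), Mul(Rational(-1065, 14), Rational(157, 64))), -23365) = Add(Add(135, Mul(-5, Rational(24649, 4096)), Rational(-167205, 896)), -23365) = Add(Add(135, Rational(-123245, 4096), Rational(-167205, 896)), -23365) = Add(Rational(-2342555, 28672), -23365) = Rational(-672263835, 28672)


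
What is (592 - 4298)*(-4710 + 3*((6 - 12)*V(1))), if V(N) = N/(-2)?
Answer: 17421906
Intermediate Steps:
V(N) = -N/2 (V(N) = N*(-½) = -N/2)
(592 - 4298)*(-4710 + 3*((6 - 12)*V(1))) = (592 - 4298)*(-4710 + 3*((6 - 12)*(-½*1))) = -3706*(-4710 + 3*(-6*(-½))) = -3706*(-4710 + 3*3) = -3706*(-4710 + 9) = -3706*(-4701) = 17421906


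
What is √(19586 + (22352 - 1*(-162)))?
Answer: 10*√421 ≈ 205.18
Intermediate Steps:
√(19586 + (22352 - 1*(-162))) = √(19586 + (22352 + 162)) = √(19586 + 22514) = √42100 = 10*√421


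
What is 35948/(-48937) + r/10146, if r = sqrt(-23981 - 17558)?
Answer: -35948/48937 + I*sqrt(41539)/10146 ≈ -0.73458 + 0.020088*I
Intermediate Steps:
r = I*sqrt(41539) (r = sqrt(-41539) = I*sqrt(41539) ≈ 203.81*I)
35948/(-48937) + r/10146 = 35948/(-48937) + (I*sqrt(41539))/10146 = 35948*(-1/48937) + (I*sqrt(41539))*(1/10146) = -35948/48937 + I*sqrt(41539)/10146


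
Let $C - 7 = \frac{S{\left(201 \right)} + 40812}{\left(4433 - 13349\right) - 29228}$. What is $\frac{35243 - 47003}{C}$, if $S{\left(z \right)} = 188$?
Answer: $- \frac{18690560}{9417} \approx -1984.8$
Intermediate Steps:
$C = \frac{28251}{4768}$ ($C = 7 + \frac{188 + 40812}{\left(4433 - 13349\right) - 29228} = 7 + \frac{41000}{-8916 - 29228} = 7 + \frac{41000}{-38144} = 7 + 41000 \left(- \frac{1}{38144}\right) = 7 - \frac{5125}{4768} = \frac{28251}{4768} \approx 5.9251$)
$\frac{35243 - 47003}{C} = \frac{35243 - 47003}{\frac{28251}{4768}} = \left(35243 - 47003\right) \frac{4768}{28251} = \left(-11760\right) \frac{4768}{28251} = - \frac{18690560}{9417}$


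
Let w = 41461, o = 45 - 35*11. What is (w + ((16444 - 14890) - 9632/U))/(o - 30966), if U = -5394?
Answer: -116016271/84432282 ≈ -1.3741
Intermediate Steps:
o = -340 (o = 45 - 385 = -340)
(w + ((16444 - 14890) - 9632/U))/(o - 30966) = (41461 + ((16444 - 14890) - 9632/(-5394)))/(-340 - 30966) = (41461 + (1554 - 9632*(-1/5394)))/(-31306) = (41461 + (1554 + 4816/2697))*(-1/31306) = (41461 + 4195954/2697)*(-1/31306) = (116016271/2697)*(-1/31306) = -116016271/84432282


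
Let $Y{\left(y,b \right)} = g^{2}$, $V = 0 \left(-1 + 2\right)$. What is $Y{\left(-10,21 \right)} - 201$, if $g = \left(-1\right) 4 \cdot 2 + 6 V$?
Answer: $-137$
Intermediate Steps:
$V = 0$ ($V = 0 \cdot 1 = 0$)
$g = -8$ ($g = \left(-1\right) 4 \cdot 2 + 6 \cdot 0 = \left(-4\right) 2 + 0 = -8 + 0 = -8$)
$Y{\left(y,b \right)} = 64$ ($Y{\left(y,b \right)} = \left(-8\right)^{2} = 64$)
$Y{\left(-10,21 \right)} - 201 = 64 - 201 = -137$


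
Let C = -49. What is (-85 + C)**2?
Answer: 17956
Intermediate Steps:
(-85 + C)**2 = (-85 - 49)**2 = (-134)**2 = 17956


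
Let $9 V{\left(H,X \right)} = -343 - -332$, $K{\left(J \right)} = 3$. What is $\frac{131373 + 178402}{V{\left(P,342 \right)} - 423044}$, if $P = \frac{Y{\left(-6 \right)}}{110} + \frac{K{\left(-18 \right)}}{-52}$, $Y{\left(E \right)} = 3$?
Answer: $- \frac{2787975}{3807407} \approx -0.73225$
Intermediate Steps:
$P = - \frac{87}{2860}$ ($P = \frac{3}{110} + \frac{3}{-52} = 3 \cdot \frac{1}{110} + 3 \left(- \frac{1}{52}\right) = \frac{3}{110} - \frac{3}{52} = - \frac{87}{2860} \approx -0.03042$)
$V{\left(H,X \right)} = - \frac{11}{9}$ ($V{\left(H,X \right)} = \frac{-343 - -332}{9} = \frac{-343 + 332}{9} = \frac{1}{9} \left(-11\right) = - \frac{11}{9}$)
$\frac{131373 + 178402}{V{\left(P,342 \right)} - 423044} = \frac{131373 + 178402}{- \frac{11}{9} - 423044} = \frac{309775}{- \frac{3807407}{9}} = 309775 \left(- \frac{9}{3807407}\right) = - \frac{2787975}{3807407}$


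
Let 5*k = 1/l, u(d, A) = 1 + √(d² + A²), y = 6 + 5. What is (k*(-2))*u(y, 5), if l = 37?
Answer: -2/185 - 2*√146/185 ≈ -0.14144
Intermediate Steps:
y = 11
u(d, A) = 1 + √(A² + d²)
k = 1/185 (k = (⅕)/37 = (⅕)*(1/37) = 1/185 ≈ 0.0054054)
(k*(-2))*u(y, 5) = ((1/185)*(-2))*(1 + √(5² + 11²)) = -2*(1 + √(25 + 121))/185 = -2*(1 + √146)/185 = -2/185 - 2*√146/185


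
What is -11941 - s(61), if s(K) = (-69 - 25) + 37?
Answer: -11884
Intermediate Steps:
s(K) = -57 (s(K) = -94 + 37 = -57)
-11941 - s(61) = -11941 - 1*(-57) = -11941 + 57 = -11884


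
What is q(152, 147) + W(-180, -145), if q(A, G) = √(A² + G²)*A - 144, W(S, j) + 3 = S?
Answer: -327 + 152*√44713 ≈ 31814.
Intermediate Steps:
W(S, j) = -3 + S
q(A, G) = -144 + A*√(A² + G²) (q(A, G) = A*√(A² + G²) - 144 = -144 + A*√(A² + G²))
q(152, 147) + W(-180, -145) = (-144 + 152*√(152² + 147²)) + (-3 - 180) = (-144 + 152*√(23104 + 21609)) - 183 = (-144 + 152*√44713) - 183 = -327 + 152*√44713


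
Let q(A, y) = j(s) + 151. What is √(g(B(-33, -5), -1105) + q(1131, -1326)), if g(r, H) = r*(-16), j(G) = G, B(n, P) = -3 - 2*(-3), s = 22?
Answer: 5*√5 ≈ 11.180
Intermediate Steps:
B(n, P) = 3 (B(n, P) = -3 + 6 = 3)
g(r, H) = -16*r
q(A, y) = 173 (q(A, y) = 22 + 151 = 173)
√(g(B(-33, -5), -1105) + q(1131, -1326)) = √(-16*3 + 173) = √(-48 + 173) = √125 = 5*√5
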